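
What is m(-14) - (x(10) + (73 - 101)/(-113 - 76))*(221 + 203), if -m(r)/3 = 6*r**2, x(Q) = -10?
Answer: 17528/27 ≈ 649.19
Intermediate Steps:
m(r) = -18*r**2
m(-14) - (x(10) + (73 - 101)/(-113 - 76))*(221 + 203) = -18*(-14)**2 - (-10 + (73 - 101)/(-113 - 76))*(221 + 203) = -18*196 - (-10 - 28/(-189))*424 = -3528 - (-10 - 28*(-1/189))*424 = -3528 - (-10 + 4/27)*424 = -3528 - (-266)*424/27 = -3528 - 1*(-112784/27) = -3528 + 112784/27 = 17528/27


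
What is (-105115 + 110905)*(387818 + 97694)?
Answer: 2811114480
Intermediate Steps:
(-105115 + 110905)*(387818 + 97694) = 5790*485512 = 2811114480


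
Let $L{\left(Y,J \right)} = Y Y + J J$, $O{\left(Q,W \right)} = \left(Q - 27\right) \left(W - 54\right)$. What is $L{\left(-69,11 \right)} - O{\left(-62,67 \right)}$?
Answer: $6039$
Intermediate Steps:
$O{\left(Q,W \right)} = \left(-54 + W\right) \left(-27 + Q\right)$ ($O{\left(Q,W \right)} = \left(-27 + Q\right) \left(-54 + W\right) = \left(-54 + W\right) \left(-27 + Q\right)$)
$L{\left(Y,J \right)} = J^{2} + Y^{2}$ ($L{\left(Y,J \right)} = Y^{2} + J^{2} = J^{2} + Y^{2}$)
$L{\left(-69,11 \right)} - O{\left(-62,67 \right)} = \left(11^{2} + \left(-69\right)^{2}\right) - \left(1458 - -3348 - 1809 - 4154\right) = \left(121 + 4761\right) - \left(1458 + 3348 - 1809 - 4154\right) = 4882 - -1157 = 4882 + 1157 = 6039$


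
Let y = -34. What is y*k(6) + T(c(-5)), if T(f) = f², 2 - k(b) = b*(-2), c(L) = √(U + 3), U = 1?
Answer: -472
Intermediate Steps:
c(L) = 2 (c(L) = √(1 + 3) = √4 = 2)
k(b) = 2 + 2*b (k(b) = 2 - b*(-2) = 2 - (-2)*b = 2 + 2*b)
y*k(6) + T(c(-5)) = -34*(2 + 2*6) + 2² = -34*(2 + 12) + 4 = -34*14 + 4 = -476 + 4 = -472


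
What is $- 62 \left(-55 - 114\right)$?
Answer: $10478$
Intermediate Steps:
$- 62 \left(-55 - 114\right) = \left(-62\right) \left(-169\right) = 10478$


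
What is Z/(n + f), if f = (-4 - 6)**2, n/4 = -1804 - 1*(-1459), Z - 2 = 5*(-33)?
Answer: 163/1280 ≈ 0.12734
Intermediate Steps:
Z = -163 (Z = 2 + 5*(-33) = 2 - 165 = -163)
n = -1380 (n = 4*(-1804 - 1*(-1459)) = 4*(-1804 + 1459) = 4*(-345) = -1380)
f = 100 (f = (-10)**2 = 100)
Z/(n + f) = -163/(-1380 + 100) = -163/(-1280) = -1/1280*(-163) = 163/1280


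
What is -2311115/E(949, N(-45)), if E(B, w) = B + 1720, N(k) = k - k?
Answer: -2311115/2669 ≈ -865.91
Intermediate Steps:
N(k) = 0
E(B, w) = 1720 + B
-2311115/E(949, N(-45)) = -2311115/(1720 + 949) = -2311115/2669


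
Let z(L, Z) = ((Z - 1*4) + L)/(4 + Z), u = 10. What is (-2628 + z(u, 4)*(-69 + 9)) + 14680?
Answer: 11977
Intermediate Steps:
z(L, Z) = (-4 + L + Z)/(4 + Z) (z(L, Z) = ((Z - 4) + L)/(4 + Z) = ((-4 + Z) + L)/(4 + Z) = (-4 + L + Z)/(4 + Z))
(-2628 + z(u, 4)*(-69 + 9)) + 14680 = (-2628 + ((-4 + 10 + 4)/(4 + 4))*(-69 + 9)) + 14680 = (-2628 + (10/8)*(-60)) + 14680 = (-2628 + ((⅛)*10)*(-60)) + 14680 = (-2628 + (5/4)*(-60)) + 14680 = (-2628 - 75) + 14680 = -2703 + 14680 = 11977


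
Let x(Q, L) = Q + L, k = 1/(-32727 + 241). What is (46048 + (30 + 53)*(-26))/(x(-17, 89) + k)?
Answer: 1425810540/2338991 ≈ 609.58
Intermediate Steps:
k = -1/32486 (k = 1/(-32486) = -1/32486 ≈ -3.0782e-5)
x(Q, L) = L + Q
(46048 + (30 + 53)*(-26))/(x(-17, 89) + k) = (46048 + (30 + 53)*(-26))/((89 - 17) - 1/32486) = (46048 + 83*(-26))/(72 - 1/32486) = (46048 - 2158)/(2338991/32486) = 43890*(32486/2338991) = 1425810540/2338991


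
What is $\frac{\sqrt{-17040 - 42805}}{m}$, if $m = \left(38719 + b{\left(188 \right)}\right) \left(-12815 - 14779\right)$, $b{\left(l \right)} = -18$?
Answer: $- \frac{i \sqrt{59845}}{1067915394} \approx - 2.2907 \cdot 10^{-7} i$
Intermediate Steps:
$m = -1067915394$ ($m = \left(38719 - 18\right) \left(-12815 - 14779\right) = 38701 \left(-27594\right) = -1067915394$)
$\frac{\sqrt{-17040 - 42805}}{m} = \frac{\sqrt{-17040 - 42805}}{-1067915394} = \sqrt{-59845} \left(- \frac{1}{1067915394}\right) = i \sqrt{59845} \left(- \frac{1}{1067915394}\right) = - \frac{i \sqrt{59845}}{1067915394}$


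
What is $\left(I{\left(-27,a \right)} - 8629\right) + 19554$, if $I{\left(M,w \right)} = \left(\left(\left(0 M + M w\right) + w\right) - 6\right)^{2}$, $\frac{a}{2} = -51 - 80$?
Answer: $46332561$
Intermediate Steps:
$a = -262$ ($a = 2 \left(-51 - 80\right) = 2 \left(-131\right) = -262$)
$I{\left(M,w \right)} = \left(-6 + w + M w\right)^{2}$ ($I{\left(M,w \right)} = \left(\left(\left(0 + M w\right) + w\right) - 6\right)^{2} = \left(\left(M w + w\right) - 6\right)^{2} = \left(\left(w + M w\right) - 6\right)^{2} = \left(-6 + w + M w\right)^{2}$)
$\left(I{\left(-27,a \right)} - 8629\right) + 19554 = \left(\left(-6 - 262 - -7074\right)^{2} - 8629\right) + 19554 = \left(\left(-6 - 262 + 7074\right)^{2} - 8629\right) + 19554 = \left(6806^{2} - 8629\right) + 19554 = \left(46321636 - 8629\right) + 19554 = 46313007 + 19554 = 46332561$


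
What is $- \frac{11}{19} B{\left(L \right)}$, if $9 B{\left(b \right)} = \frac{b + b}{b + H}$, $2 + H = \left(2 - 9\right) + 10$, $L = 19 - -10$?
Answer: $- \frac{319}{2565} \approx -0.12437$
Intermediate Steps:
$L = 29$ ($L = 19 + 10 = 29$)
$H = 1$ ($H = -2 + \left(\left(2 - 9\right) + 10\right) = -2 + \left(-7 + 10\right) = -2 + 3 = 1$)
$B{\left(b \right)} = \frac{2 b}{9 \left(1 + b\right)}$ ($B{\left(b \right)} = \frac{\left(b + b\right) \frac{1}{b + 1}}{9} = \frac{2 b \frac{1}{1 + b}}{9} = \frac{2 b}{9 \left(1 + b\right)}$)
$- \frac{11}{19} B{\left(L \right)} = - \frac{11}{19} \cdot \frac{2}{9} \cdot 29 \frac{1}{1 + 29} = \left(-11\right) \frac{1}{19} \cdot \frac{2}{9} \cdot 29 \cdot \frac{1}{30} = - \frac{11 \cdot \frac{2}{9} \cdot 29 \cdot \frac{1}{30}}{19} = \left(- \frac{11}{19}\right) \frac{29}{135} = - \frac{319}{2565}$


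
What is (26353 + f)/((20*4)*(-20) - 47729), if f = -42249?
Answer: 15896/49329 ≈ 0.32224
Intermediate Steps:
(26353 + f)/((20*4)*(-20) - 47729) = (26353 - 42249)/((20*4)*(-20) - 47729) = -15896/(80*(-20) - 47729) = -15896/(-1600 - 47729) = -15896/(-49329) = -15896*(-1/49329) = 15896/49329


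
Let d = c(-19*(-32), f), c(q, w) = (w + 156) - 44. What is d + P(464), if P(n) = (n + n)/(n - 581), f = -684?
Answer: -67852/117 ≈ -579.93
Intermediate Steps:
P(n) = 2*n/(-581 + n) (P(n) = (2*n)/(-581 + n) = 2*n/(-581 + n))
c(q, w) = 112 + w (c(q, w) = (156 + w) - 44 = 112 + w)
d = -572 (d = 112 - 684 = -572)
d + P(464) = -572 + 2*464/(-581 + 464) = -572 + 2*464/(-117) = -572 + 2*464*(-1/117) = -572 - 928/117 = -67852/117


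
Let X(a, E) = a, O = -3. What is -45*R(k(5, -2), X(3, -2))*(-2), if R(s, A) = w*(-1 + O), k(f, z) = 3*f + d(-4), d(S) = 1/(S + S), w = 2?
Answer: -720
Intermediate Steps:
d(S) = 1/(2*S)
k(f, z) = -⅛ + 3*f (k(f, z) = 3*f + (½)/(-4) = 3*f + (½)*(-¼) = 3*f - ⅛ = -⅛ + 3*f)
R(s, A) = -8 (R(s, A) = 2*(-1 - 3) = 2*(-4) = -8)
-45*R(k(5, -2), X(3, -2))*(-2) = -45*(-8)*(-2) = 360*(-2) = -720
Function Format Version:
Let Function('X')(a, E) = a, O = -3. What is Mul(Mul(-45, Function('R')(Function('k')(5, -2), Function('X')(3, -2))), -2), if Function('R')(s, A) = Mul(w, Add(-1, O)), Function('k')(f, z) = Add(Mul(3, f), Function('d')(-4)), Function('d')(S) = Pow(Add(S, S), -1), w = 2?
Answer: -720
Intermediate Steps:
Function('d')(S) = Mul(Rational(1, 2), Pow(S, -1)) (Function('d')(S) = Pow(Mul(2, S), -1) = Mul(Rational(1, 2), Pow(S, -1)))
Function('k')(f, z) = Add(Rational(-1, 8), Mul(3, f)) (Function('k')(f, z) = Add(Mul(3, f), Mul(Rational(1, 2), Pow(-4, -1))) = Add(Mul(3, f), Mul(Rational(1, 2), Rational(-1, 4))) = Add(Mul(3, f), Rational(-1, 8)) = Add(Rational(-1, 8), Mul(3, f)))
Function('R')(s, A) = -8 (Function('R')(s, A) = Mul(2, Add(-1, -3)) = Mul(2, -4) = -8)
Mul(Mul(-45, Function('R')(Function('k')(5, -2), Function('X')(3, -2))), -2) = Mul(Mul(-45, -8), -2) = Mul(360, -2) = -720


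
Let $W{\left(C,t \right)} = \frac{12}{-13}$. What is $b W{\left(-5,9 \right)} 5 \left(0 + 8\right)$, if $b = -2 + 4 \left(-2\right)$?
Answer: $\frac{4800}{13} \approx 369.23$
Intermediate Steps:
$b = -10$ ($b = -2 - 8 = -10$)
$W{\left(C,t \right)} = - \frac{12}{13}$ ($W{\left(C,t \right)} = 12 \left(- \frac{1}{13}\right) = - \frac{12}{13}$)
$b W{\left(-5,9 \right)} 5 \left(0 + 8\right) = \left(-10\right) \left(- \frac{12}{13}\right) 5 \left(0 + 8\right) = \frac{120 \cdot 5 \cdot 8}{13} = \frac{120}{13} \cdot 40 = \frac{4800}{13}$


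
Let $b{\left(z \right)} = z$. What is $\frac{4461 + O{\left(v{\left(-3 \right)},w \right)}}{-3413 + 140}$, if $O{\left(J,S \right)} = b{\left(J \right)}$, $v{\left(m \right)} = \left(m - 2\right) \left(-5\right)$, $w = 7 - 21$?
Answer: $- \frac{4486}{3273} \approx -1.3706$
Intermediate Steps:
$w = -14$
$v{\left(m \right)} = 10 - 5 m$ ($v{\left(m \right)} = \left(-2 + m\right) \left(-5\right) = 10 - 5 m$)
$O{\left(J,S \right)} = J$
$\frac{4461 + O{\left(v{\left(-3 \right)},w \right)}}{-3413 + 140} = \frac{4461 + \left(10 - -15\right)}{-3413 + 140} = \frac{4461 + \left(10 + 15\right)}{-3273} = \left(4461 + 25\right) \left(- \frac{1}{3273}\right) = 4486 \left(- \frac{1}{3273}\right) = - \frac{4486}{3273}$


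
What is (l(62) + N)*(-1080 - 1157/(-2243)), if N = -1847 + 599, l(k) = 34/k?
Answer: 93633434893/69533 ≈ 1.3466e+6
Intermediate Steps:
N = -1248
(l(62) + N)*(-1080 - 1157/(-2243)) = (34/62 - 1248)*(-1080 - 1157/(-2243)) = (34*(1/62) - 1248)*(-1080 - 1157*(-1/2243)) = (17/31 - 1248)*(-1080 + 1157/2243) = -38671/31*(-2421283/2243) = 93633434893/69533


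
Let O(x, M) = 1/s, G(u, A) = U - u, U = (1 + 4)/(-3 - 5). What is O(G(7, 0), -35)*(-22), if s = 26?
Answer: -11/13 ≈ -0.84615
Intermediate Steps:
U = -5/8 (U = 5/(-8) = 5*(-1/8) = -5/8 ≈ -0.62500)
G(u, A) = -5/8 - u
O(x, M) = 1/26
O(G(7, 0), -35)*(-22) = (1/26)*(-22) = -11/13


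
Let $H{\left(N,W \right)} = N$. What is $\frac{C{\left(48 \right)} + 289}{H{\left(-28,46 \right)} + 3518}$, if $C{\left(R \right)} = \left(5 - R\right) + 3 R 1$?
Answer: $\frac{39}{349} \approx 0.11175$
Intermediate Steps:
$C{\left(R \right)} = 5 + 2 R$ ($C{\left(R \right)} = \left(5 - R\right) + 3 R = 5 + 2 R$)
$\frac{C{\left(48 \right)} + 289}{H{\left(-28,46 \right)} + 3518} = \frac{\left(5 + 2 \cdot 48\right) + 289}{-28 + 3518} = \frac{\left(5 + 96\right) + 289}{3490} = \left(101 + 289\right) \frac{1}{3490} = 390 \cdot \frac{1}{3490} = \frac{39}{349}$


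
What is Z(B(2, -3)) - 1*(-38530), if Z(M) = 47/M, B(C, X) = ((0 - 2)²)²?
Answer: 616527/16 ≈ 38533.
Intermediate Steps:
B(C, X) = 16 (B(C, X) = ((-2)²)² = 4² = 16)
Z(B(2, -3)) - 1*(-38530) = 47/16 - 1*(-38530) = 47*(1/16) + 38530 = 47/16 + 38530 = 616527/16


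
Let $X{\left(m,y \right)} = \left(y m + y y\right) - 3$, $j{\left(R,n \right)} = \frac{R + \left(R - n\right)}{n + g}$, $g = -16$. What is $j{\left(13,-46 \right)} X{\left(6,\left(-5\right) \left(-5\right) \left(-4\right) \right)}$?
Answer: $- \frac{338292}{31} \approx -10913.0$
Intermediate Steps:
$j{\left(R,n \right)} = \frac{- n + 2 R}{-16 + n}$ ($j{\left(R,n \right)} = \frac{R + \left(R - n\right)}{n - 16} = \frac{- n + 2 R}{-16 + n}$)
$X{\left(m,y \right)} = -3 + y^{2} + m y$ ($X{\left(m,y \right)} = \left(m y + y^{2}\right) - 3 = \left(y^{2} + m y\right) - 3 = -3 + y^{2} + m y$)
$j{\left(13,-46 \right)} X{\left(6,\left(-5\right) \left(-5\right) \left(-4\right) \right)} = \frac{\left(-1\right) \left(-46\right) + 2 \cdot 13}{-16 - 46} \left(-3 + \left(\left(-5\right) \left(-5\right) \left(-4\right)\right)^{2} + 6 \left(-5\right) \left(-5\right) \left(-4\right)\right) = \frac{46 + 26}{-62} \left(-3 + \left(25 \left(-4\right)\right)^{2} + 6 \cdot 25 \left(-4\right)\right) = \left(- \frac{1}{62}\right) 72 \left(-3 + \left(-100\right)^{2} + 6 \left(-100\right)\right) = - \frac{36 \left(-3 + 10000 - 600\right)}{31} = \left(- \frac{36}{31}\right) 9397 = - \frac{338292}{31}$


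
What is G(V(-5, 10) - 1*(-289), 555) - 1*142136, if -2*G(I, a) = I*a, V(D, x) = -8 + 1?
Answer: -220391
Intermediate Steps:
V(D, x) = -7
G(I, a) = -I*a/2
G(V(-5, 10) - 1*(-289), 555) - 1*142136 = -½*(-7 - 1*(-289))*555 - 1*142136 = -½*(-7 + 289)*555 - 142136 = -½*282*555 - 142136 = -78255 - 142136 = -220391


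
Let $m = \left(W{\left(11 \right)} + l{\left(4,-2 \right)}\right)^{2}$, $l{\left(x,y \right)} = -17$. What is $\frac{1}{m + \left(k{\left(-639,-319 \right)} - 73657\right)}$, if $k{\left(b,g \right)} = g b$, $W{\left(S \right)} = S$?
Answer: $\frac{1}{130220} \approx 7.6793 \cdot 10^{-6}$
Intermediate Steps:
$k{\left(b,g \right)} = b g$
$m = 36$ ($m = \left(11 - 17\right)^{2} = \left(-6\right)^{2} = 36$)
$\frac{1}{m + \left(k{\left(-639,-319 \right)} - 73657\right)} = \frac{1}{36 - -130184} = \frac{1}{36 + \left(203841 - 73657\right)} = \frac{1}{36 + 130184} = \frac{1}{130220}$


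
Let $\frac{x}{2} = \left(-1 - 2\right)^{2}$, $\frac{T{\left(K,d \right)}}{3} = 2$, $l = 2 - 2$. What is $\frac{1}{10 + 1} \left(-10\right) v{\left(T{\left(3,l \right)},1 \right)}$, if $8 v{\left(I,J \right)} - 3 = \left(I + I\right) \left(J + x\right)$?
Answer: $- \frac{105}{4} \approx -26.25$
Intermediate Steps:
$l = 0$ ($l = 2 - 2 = 0$)
$T{\left(K,d \right)} = 6$ ($T{\left(K,d \right)} = 3 \cdot 2 = 6$)
$x = 18$ ($x = 2 \left(-1 - 2\right)^{2} = 2 \left(-3\right)^{2} = 2 \cdot 9 = 18$)
$v{\left(I,J \right)} = \frac{3}{8} + \frac{I \left(18 + J\right)}{4}$ ($v{\left(I,J \right)} = \frac{3}{8} + \frac{\left(I + I\right) \left(J + 18\right)}{8} = \frac{3}{8} + \frac{2 I \left(18 + J\right)}{8} = \frac{3}{8} + \frac{I \left(18 + J\right)}{4}$)
$\frac{1}{10 + 1} \left(-10\right) v{\left(T{\left(3,l \right)},1 \right)} = \frac{1}{10 + 1} \left(-10\right) \left(\frac{3}{8} + \frac{9}{2} \cdot 6 + \frac{1}{4} \cdot 6 \cdot 1\right) = \frac{1}{11} \left(-10\right) \left(\frac{3}{8} + 27 + \frac{3}{2}\right) = \frac{1}{11} \left(-10\right) \frac{231}{8} = \left(- \frac{10}{11}\right) \frac{231}{8} = - \frac{105}{4}$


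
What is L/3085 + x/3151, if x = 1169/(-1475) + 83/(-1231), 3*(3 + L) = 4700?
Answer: 5364879807581/10590217878225 ≈ 0.50659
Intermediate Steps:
L = 4691/3 (L = -3 + (1/3)*4700 = -3 + 4700/3 = 4691/3 ≈ 1563.7)
x = -1561464/1815725 (x = 1169*(-1/1475) + 83*(-1/1231) = -1169/1475 - 83/1231 = -1561464/1815725 ≈ -0.85997)
L/3085 + x/3151 = (4691/3)/3085 - 1561464/1815725/3151 = (4691/3)*(1/3085) - 1561464/1815725*1/3151 = 4691/9255 - 1561464/5721349475 = 5364879807581/10590217878225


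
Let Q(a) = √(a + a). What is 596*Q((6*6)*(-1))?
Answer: 3576*I*√2 ≈ 5057.2*I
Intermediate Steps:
Q(a) = √2*√a (Q(a) = √(2*a) = √2*√a)
596*Q((6*6)*(-1)) = 596*(√2*√((6*6)*(-1))) = 596*(√2*√(36*(-1))) = 596*(√2*√(-36)) = 596*(√2*(6*I)) = 596*(6*I*√2) = 3576*I*√2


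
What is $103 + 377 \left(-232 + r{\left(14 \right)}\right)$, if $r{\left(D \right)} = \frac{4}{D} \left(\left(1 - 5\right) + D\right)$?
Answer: $- \frac{603987}{7} \approx -86284.0$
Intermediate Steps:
$r{\left(D \right)} = \frac{4 \left(-4 + D\right)}{D}$ ($r{\left(D \right)} = \frac{4}{D} \left(-4 + D\right) = \frac{4 \left(-4 + D\right)}{D}$)
$103 + 377 \left(-232 + r{\left(14 \right)}\right) = 103 + 377 \left(-232 + \left(4 - \frac{16}{14}\right)\right) = 103 + 377 \left(-232 + \left(4 - \frac{8}{7}\right)\right) = 103 + 377 \left(-232 + \frac{20}{7}\right) = 103 + 377 \left(- \frac{1604}{7}\right) = 103 - \frac{604708}{7} = - \frac{603987}{7}$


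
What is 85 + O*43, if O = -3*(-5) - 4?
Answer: 558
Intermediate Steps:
O = 11 (O = 15 - 4 = 11)
85 + O*43 = 85 + 11*43 = 85 + 473 = 558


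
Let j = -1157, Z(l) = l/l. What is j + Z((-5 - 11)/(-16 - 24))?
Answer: -1156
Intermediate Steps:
Z(l) = 1
j + Z((-5 - 11)/(-16 - 24)) = -1157 + 1 = -1156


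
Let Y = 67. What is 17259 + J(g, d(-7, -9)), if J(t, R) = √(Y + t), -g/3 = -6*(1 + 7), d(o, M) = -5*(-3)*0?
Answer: 17259 + √211 ≈ 17274.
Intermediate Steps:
d(o, M) = 0 (d(o, M) = 15*0 = 0)
g = 144 (g = -(-18)*(1 + 7) = -(-18)*8 = -3*(-48) = 144)
J(t, R) = √(67 + t)
17259 + J(g, d(-7, -9)) = 17259 + √(67 + 144) = 17259 + √211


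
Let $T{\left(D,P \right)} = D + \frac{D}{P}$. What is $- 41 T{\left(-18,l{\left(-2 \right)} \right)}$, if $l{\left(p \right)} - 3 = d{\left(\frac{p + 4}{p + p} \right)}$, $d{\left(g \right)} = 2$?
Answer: $\frac{4428}{5} \approx 885.6$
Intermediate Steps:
$l{\left(p \right)} = 5$ ($l{\left(p \right)} = 3 + 2 = 5$)
$- 41 T{\left(-18,l{\left(-2 \right)} \right)} = - 41 \left(-18 - \frac{18}{5}\right) = \left(-41\right) \left(- \frac{108}{5}\right) = \frac{4428}{5}$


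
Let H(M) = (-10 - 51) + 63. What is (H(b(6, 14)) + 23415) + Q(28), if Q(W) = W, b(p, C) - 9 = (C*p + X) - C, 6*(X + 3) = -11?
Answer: 23445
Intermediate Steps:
X = -29/6 (X = -3 + (⅙)*(-11) = -3 - 11/6 = -29/6 ≈ -4.8333)
b(p, C) = 25/6 - C + C*p (b(p, C) = 9 + ((C*p - 29/6) - C) = 9 + ((-29/6 + C*p) - C) = 9 + (-29/6 - C + C*p) = 25/6 - C + C*p)
H(M) = 2 (H(M) = -61 + 63 = 2)
(H(b(6, 14)) + 23415) + Q(28) = (2 + 23415) + 28 = 23417 + 28 = 23445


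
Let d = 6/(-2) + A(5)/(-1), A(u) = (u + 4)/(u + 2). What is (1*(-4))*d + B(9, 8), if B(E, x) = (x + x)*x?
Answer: 1016/7 ≈ 145.14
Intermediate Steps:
A(u) = (4 + u)/(2 + u)
d = -30/7 (d = 6/(-2) + ((4 + 5)/(2 + 5))/(-1) = 6*(-½) + (9/7)*(-1) = -3 + ((⅐)*9)*(-1) = -3 + (9/7)*(-1) = -3 - 9/7 = -30/7 ≈ -4.2857)
B(E, x) = 2*x² (B(E, x) = (2*x)*x = 2*x²)
(1*(-4))*d + B(9, 8) = (1*(-4))*(-30/7) + 2*8² = -4*(-30/7) + 2*64 = 120/7 + 128 = 1016/7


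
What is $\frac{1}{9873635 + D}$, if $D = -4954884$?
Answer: $\frac{1}{4918751} \approx 2.033 \cdot 10^{-7}$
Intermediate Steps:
$\frac{1}{9873635 + D} = \frac{1}{9873635 - 4954884} = \frac{1}{4918751}$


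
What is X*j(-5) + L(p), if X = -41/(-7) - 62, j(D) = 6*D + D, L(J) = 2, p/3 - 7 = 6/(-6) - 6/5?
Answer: 1967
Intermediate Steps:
p = 72/5 (p = 21 + 3*(6/(-6) - 6/5) = 21 + 3*(6*(-⅙) - 6*⅕) = 21 + 3*(-1 - 6/5) = 21 + 3*(-11/5) = 21 - 33/5 = 72/5 ≈ 14.400)
j(D) = 7*D
X = -393/7 (X = -41*(-⅐) - 62 = 41/7 - 62 = -393/7 ≈ -56.143)
X*j(-5) + L(p) = -393*(-5) + 2 = -393/7*(-35) + 2 = 1965 + 2 = 1967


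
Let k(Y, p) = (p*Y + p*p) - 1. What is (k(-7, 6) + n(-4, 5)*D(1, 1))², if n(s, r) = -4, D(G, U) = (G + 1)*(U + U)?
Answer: 529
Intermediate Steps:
D(G, U) = 2*U*(1 + G) (D(G, U) = (1 + G)*(2*U) = 2*U*(1 + G))
k(Y, p) = -1 + p² + Y*p (k(Y, p) = (Y*p + p²) - 1 = (p² + Y*p) - 1 = -1 + p² + Y*p)
(k(-7, 6) + n(-4, 5)*D(1, 1))² = ((-1 + 6² - 7*6) - 8*(1 + 1))² = ((-1 + 36 - 42) - 8*2)² = (-7 - 4*4)² = (-7 - 16)² = (-23)² = 529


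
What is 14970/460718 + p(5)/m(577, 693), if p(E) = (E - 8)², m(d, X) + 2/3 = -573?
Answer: 6661992/396447839 ≈ 0.016804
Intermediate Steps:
m(d, X) = -1721/3 (m(d, X) = -⅔ - 573 = -1721/3)
p(E) = (-8 + E)²
14970/460718 + p(5)/m(577, 693) = 14970/460718 + (-8 + 5)²/(-1721/3) = 14970*(1/460718) + (-3)²*(-3/1721) = 7485/230359 + 9*(-3/1721) = 7485/230359 - 27/1721 = 6661992/396447839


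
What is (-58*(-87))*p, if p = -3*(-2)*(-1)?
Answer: -30276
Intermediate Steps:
p = -6 (p = 6*(-1) = -6)
(-58*(-87))*p = -58*(-87)*(-6) = 5046*(-6) = -30276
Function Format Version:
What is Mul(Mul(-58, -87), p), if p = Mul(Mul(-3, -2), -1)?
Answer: -30276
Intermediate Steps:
p = -6 (p = Mul(6, -1) = -6)
Mul(Mul(-58, -87), p) = Mul(Mul(-58, -87), -6) = Mul(5046, -6) = -30276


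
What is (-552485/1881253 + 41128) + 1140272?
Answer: 2222511741715/1881253 ≈ 1.1814e+6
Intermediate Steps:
(-552485/1881253 + 41128) + 1140272 = 77371620899/1881253 + 1140272 = 2222511741715/1881253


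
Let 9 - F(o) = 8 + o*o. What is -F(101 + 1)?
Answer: 10403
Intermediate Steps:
F(o) = 1 - o**2 (F(o) = 9 - (8 + o*o) = 9 - (8 + o**2) = 9 + (-8 - o**2) = 1 - o**2)
-F(101 + 1) = -(1 - (101 + 1)**2) = -(1 - 1*102**2) = -(1 - 1*10404) = -(1 - 10404) = -1*(-10403) = 10403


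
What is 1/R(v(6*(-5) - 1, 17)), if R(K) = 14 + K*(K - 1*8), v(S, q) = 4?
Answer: -½ ≈ -0.50000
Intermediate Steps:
R(K) = 14 + K*(-8 + K) (R(K) = 14 + K*(K - 8) = 14 + K*(-8 + K))
1/R(v(6*(-5) - 1, 17)) = 1/(14 + 4² - 8*4) = 1/(14 + 16 - 32) = 1/(-2) = -½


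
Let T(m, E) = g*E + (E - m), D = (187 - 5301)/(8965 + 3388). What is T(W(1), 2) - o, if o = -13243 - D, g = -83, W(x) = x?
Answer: 161547420/12353 ≈ 13078.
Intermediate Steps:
D = -5114/12353 ≈ -0.41399
T(m, E) = -m - 82*E (T(m, E) = -83*E + (E - m) = -m - 82*E)
o = -163585665/12353 (o = -13243 - 1*(-5114/12353) = -13243 + 5114/12353 = -163585665/12353 ≈ -13243.)
T(W(1), 2) - o = (-1*1 - 82*2) - 1*(-163585665/12353) = (-1 - 164) + 163585665/12353 = -165 + 163585665/12353 = 161547420/12353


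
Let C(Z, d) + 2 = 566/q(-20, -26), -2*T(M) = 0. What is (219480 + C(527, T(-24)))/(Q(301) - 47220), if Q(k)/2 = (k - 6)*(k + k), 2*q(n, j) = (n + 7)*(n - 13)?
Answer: 47078597/66057420 ≈ 0.71269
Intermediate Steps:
T(M) = 0 (T(M) = -1/2*0 = 0)
q(n, j) = (-13 + n)*(7 + n)/2 (q(n, j) = ((n + 7)*(n - 13))/2 = ((7 + n)*(-13 + n))/2 = ((-13 + n)*(7 + n))/2 = (-13 + n)*(7 + n)/2)
Q(k) = 4*k*(-6 + k) (Q(k) = 2*((k - 6)*(k + k)) = 2*((-6 + k)*(2*k)) = 2*(2*k*(-6 + k)) = 4*k*(-6 + k))
C(Z, d) = 274/429 (C(Z, d) = -2 + 566/(-91/2 + (1/2)*(-20)**2 - 3*(-20)) = -2 + 566/(-91/2 + (1/2)*400 + 60) = -2 + 566/(-91/2 + 200 + 60) = -2 + 566/(429/2) = -2 + 566*(2/429) = -2 + 1132/429 = 274/429)
(219480 + C(527, T(-24)))/(Q(301) - 47220) = (219480 + 274/429)/(4*301*(-6 + 301) - 47220) = 94157194/(429*(4*301*295 - 47220)) = 94157194/(429*(355180 - 47220)) = (94157194/429)/307960 = (94157194/429)*(1/307960) = 47078597/66057420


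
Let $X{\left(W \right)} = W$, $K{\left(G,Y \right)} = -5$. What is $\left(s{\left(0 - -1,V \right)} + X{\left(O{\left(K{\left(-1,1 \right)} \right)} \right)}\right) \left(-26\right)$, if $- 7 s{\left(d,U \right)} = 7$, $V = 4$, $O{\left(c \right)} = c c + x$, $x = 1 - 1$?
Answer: $-624$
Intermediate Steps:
$x = 0$
$O{\left(c \right)} = c^{2}$ ($O{\left(c \right)} = c c + 0 = c^{2} + 0 = c^{2}$)
$s{\left(d,U \right)} = -1$ ($s{\left(d,U \right)} = \left(- \frac{1}{7}\right) 7 = -1$)
$\left(s{\left(0 - -1,V \right)} + X{\left(O{\left(K{\left(-1,1 \right)} \right)} \right)}\right) \left(-26\right) = \left(-1 + \left(-5\right)^{2}\right) \left(-26\right) = \left(-1 + 25\right) \left(-26\right) = 24 \left(-26\right) = -624$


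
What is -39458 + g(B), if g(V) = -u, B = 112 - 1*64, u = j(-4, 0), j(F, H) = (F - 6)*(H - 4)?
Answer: -39498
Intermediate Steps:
j(F, H) = (-6 + F)*(-4 + H)
u = 40 (u = 24 - 6*0 - 4*(-4) - 4*0 = 24 + 0 + 16 + 0 = 40)
B = 48 (B = 112 - 64 = 48)
g(V) = -40 (g(V) = -1*40 = -40)
-39458 + g(B) = -39458 - 40 = -39498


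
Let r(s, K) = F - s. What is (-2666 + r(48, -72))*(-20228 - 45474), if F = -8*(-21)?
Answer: 167277292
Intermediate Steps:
F = 168
r(s, K) = 168 - s
(-2666 + r(48, -72))*(-20228 - 45474) = (-2666 + (168 - 1*48))*(-20228 - 45474) = (-2666 + (168 - 48))*(-65702) = (-2666 + 120)*(-65702) = -2546*(-65702) = 167277292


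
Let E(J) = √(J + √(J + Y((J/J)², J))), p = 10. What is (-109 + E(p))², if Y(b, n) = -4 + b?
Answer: (109 - √(10 + √7))² ≈ 11118.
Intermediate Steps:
E(J) = √(J + √(-3 + J)) (E(J) = √(J + √(J + (-4 + (J/J)²))) = √(J + √(J + (-4 + 1²))) = √(J + √(J + (-4 + 1))) = √(J + √(J - 3)) = √(J + √(-3 + J)))
(-109 + E(p))² = (-109 + √(10 + √(-3 + 10)))² = (-109 + √(10 + √7))²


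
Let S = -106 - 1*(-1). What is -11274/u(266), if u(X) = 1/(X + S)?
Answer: -1815114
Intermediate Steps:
S = -105 (S = -106 + 1 = -105)
u(X) = 1/(-105 + X) (u(X) = 1/(X - 105) = 1/(-105 + X))
-11274/u(266) = -11274/(1/(-105 + 266)) = -11274/(1/161) = -11274/1/161 = -11274*161 = -1815114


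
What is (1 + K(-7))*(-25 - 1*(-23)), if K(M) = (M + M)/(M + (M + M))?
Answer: -10/3 ≈ -3.3333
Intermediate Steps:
K(M) = ⅔ (K(M) = (2*M)/(M + 2*M) = (2*M)/((3*M)) = (2*M)*(1/(3*M)) = ⅔)
(1 + K(-7))*(-25 - 1*(-23)) = (1 + ⅔)*(-25 - 1*(-23)) = 5*(-25 + 23)/3 = (5/3)*(-2) = -10/3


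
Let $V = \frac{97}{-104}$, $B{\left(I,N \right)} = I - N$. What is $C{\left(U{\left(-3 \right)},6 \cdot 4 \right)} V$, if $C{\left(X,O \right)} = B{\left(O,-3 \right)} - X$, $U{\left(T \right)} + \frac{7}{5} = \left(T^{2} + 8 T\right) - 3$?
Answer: $- \frac{2813}{65} \approx -43.277$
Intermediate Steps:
$U{\left(T \right)} = - \frac{22}{5} + T^{2} + 8 T$ ($U{\left(T \right)} = - \frac{7}{5} - \left(3 - T^{2} - 8 T\right) = - \frac{7}{5} + \left(-3 + T^{2} + 8 T\right) = - \frac{22}{5} + T^{2} + 8 T$)
$V = - \frac{97}{104}$ ($V = 97 \left(- \frac{1}{104}\right) = - \frac{97}{104} \approx -0.93269$)
$C{\left(X,O \right)} = 3 + O - X$ ($C{\left(X,O \right)} = \left(O - -3\right) - X = \left(O + 3\right) - X = \left(3 + O\right) - X = 3 + O - X$)
$C{\left(U{\left(-3 \right)},6 \cdot 4 \right)} V = \left(3 + 6 \cdot 4 - \left(- \frac{22}{5} + \left(-3\right)^{2} + 8 \left(-3\right)\right)\right) \left(- \frac{97}{104}\right) = \left(3 + 24 - \left(- \frac{22}{5} + 9 - 24\right)\right) \left(- \frac{97}{104}\right) = \left(3 + 24 - - \frac{97}{5}\right) \left(- \frac{97}{104}\right) = \left(3 + 24 + \frac{97}{5}\right) \left(- \frac{97}{104}\right) = \frac{232}{5} \left(- \frac{97}{104}\right) = - \frac{2813}{65}$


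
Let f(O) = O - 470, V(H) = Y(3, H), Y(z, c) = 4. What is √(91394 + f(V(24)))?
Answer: 4*√5683 ≈ 301.54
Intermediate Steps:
V(H) = 4
f(O) = -470 + O
√(91394 + f(V(24))) = √(91394 + (-470 + 4)) = √(91394 - 466) = √90928 = 4*√5683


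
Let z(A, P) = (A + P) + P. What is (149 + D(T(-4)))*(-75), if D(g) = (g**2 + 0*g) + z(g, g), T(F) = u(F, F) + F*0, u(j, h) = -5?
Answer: -11925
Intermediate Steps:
z(A, P) = A + 2*P
T(F) = -5 (T(F) = -5 + F*0 = -5 + 0 = -5)
D(g) = g**2 + 3*g (D(g) = (g**2 + 0*g) + (g + 2*g) = (g**2 + 0) + 3*g = g**2 + 3*g)
(149 + D(T(-4)))*(-75) = (149 - 5*(3 - 5))*(-75) = (149 - 5*(-2))*(-75) = (149 + 10)*(-75) = 159*(-75) = -11925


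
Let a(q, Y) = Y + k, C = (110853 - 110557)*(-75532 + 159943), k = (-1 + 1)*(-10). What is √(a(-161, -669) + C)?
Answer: √24984987 ≈ 4998.5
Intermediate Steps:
k = 0 (k = 0*(-10) = 0)
C = 24985656 (C = 296*84411 = 24985656)
a(q, Y) = Y (a(q, Y) = Y + 0 = Y)
√(a(-161, -669) + C) = √(-669 + 24985656) = √24984987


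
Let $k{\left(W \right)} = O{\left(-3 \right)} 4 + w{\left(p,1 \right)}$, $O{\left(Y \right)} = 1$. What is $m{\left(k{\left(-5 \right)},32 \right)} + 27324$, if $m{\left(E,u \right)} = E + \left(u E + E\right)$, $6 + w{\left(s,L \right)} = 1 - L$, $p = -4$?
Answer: $27256$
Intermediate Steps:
$w{\left(s,L \right)} = -5 - L$ ($w{\left(s,L \right)} = -6 - \left(-1 + L\right) = -5 - L$)
$k{\left(W \right)} = -2$ ($k{\left(W \right)} = 1 \cdot 4 - 6 = 4 - 6 = -2$)
$m{\left(E,u \right)} = 2 E + E u$ ($m{\left(E,u \right)} = E + \left(E u + E\right) = E + \left(E + E u\right) = 2 E + E u$)
$m{\left(k{\left(-5 \right)},32 \right)} + 27324 = - 2 \left(2 + 32\right) + 27324 = \left(-2\right) 34 + 27324 = -68 + 27324 = 27256$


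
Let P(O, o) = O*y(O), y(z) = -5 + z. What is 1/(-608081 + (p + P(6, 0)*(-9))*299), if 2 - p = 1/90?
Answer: -90/56126909 ≈ -1.6035e-6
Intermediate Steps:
P(O, o) = O*(-5 + O)
p = 179/90 (p = 2 - 1/90 = 179/90 ≈ 1.9889)
1/(-608081 + (p + P(6, 0)*(-9))*299) = 1/(-608081 + (179/90 + (6*(-5 + 6))*(-9))*299) = 1/(-608081 + (179/90 + (6*1)*(-9))*299) = 1/(-608081 + (179/90 + 6*(-9))*299) = 1/(-608081 + (179/90 - 54)*299) = 1/(-608081 - 4681/90*299) = 1/(-608081 - 1399619/90) = 1/(-56126909/90) = -90/56126909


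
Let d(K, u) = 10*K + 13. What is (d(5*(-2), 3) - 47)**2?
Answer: 17956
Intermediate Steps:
d(K, u) = 13 + 10*K
(d(5*(-2), 3) - 47)**2 = ((13 + 10*(5*(-2))) - 47)**2 = ((13 + 10*(-10)) - 47)**2 = ((13 - 100) - 47)**2 = (-87 - 47)**2 = (-134)**2 = 17956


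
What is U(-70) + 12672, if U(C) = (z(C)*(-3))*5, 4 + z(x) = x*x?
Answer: -60768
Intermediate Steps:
z(x) = -4 + x² (z(x) = -4 + x*x = -4 + x²)
U(C) = 60 - 15*C² (U(C) = ((-4 + C²)*(-3))*5 = (12 - 3*C²)*5 = 60 - 15*C²)
U(-70) + 12672 = (60 - 15*(-70)²) + 12672 = (60 - 15*4900) + 12672 = (60 - 73500) + 12672 = -73440 + 12672 = -60768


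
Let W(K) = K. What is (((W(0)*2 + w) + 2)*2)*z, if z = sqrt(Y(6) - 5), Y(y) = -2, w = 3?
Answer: 10*I*sqrt(7) ≈ 26.458*I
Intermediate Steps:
z = I*sqrt(7) (z = sqrt(-2 - 5) = sqrt(-7) = I*sqrt(7) ≈ 2.6458*I)
(((W(0)*2 + w) + 2)*2)*z = (((0*2 + 3) + 2)*2)*(I*sqrt(7)) = (((0 + 3) + 2)*2)*(I*sqrt(7)) = ((3 + 2)*2)*(I*sqrt(7)) = (5*2)*(I*sqrt(7)) = 10*(I*sqrt(7)) = 10*I*sqrt(7)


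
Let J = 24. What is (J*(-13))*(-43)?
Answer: 13416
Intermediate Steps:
(J*(-13))*(-43) = (24*(-13))*(-43) = -312*(-43) = 13416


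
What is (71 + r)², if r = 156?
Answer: 51529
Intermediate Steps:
(71 + r)² = (71 + 156)² = 227² = 51529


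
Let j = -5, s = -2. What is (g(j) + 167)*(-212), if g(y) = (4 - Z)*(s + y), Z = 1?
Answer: -30952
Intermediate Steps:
g(y) = -6 + 3*y (g(y) = (4 - 1*1)*(-2 + y) = (4 - 1)*(-2 + y) = 3*(-2 + y) = -6 + 3*y)
(g(j) + 167)*(-212) = ((-6 + 3*(-5)) + 167)*(-212) = ((-6 - 15) + 167)*(-212) = (-21 + 167)*(-212) = 146*(-212) = -30952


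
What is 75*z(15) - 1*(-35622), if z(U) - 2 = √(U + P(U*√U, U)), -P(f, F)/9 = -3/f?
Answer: 35772 + 15*√(375 + 3*√15) ≈ 36067.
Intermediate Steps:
P(f, F) = 27/f (P(f, F) = -(-27)/f = 27/f)
z(U) = 2 + √(U + 27/U^(3/2)) (z(U) = 2 + √(U + 27/((U*√U))) = 2 + √(U + 27/(U^(3/2))) = 2 + √(U + 27/U^(3/2)))
75*z(15) - 1*(-35622) = 75*(2 + √(15 + 27/15^(3/2))) - 1*(-35622) = 75*(2 + √(15 + 27*(√15/225))) + 35622 = 75*(2 + √(15 + 3*√15/25)) + 35622 = (150 + 75*√(15 + 3*√15/25)) + 35622 = 35772 + 75*√(15 + 3*√15/25)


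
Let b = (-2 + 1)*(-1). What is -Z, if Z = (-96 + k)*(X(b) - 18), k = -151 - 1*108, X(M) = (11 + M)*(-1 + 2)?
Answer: -2130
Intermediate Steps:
b = 1 (b = -1*(-1) = 1)
X(M) = 11 + M (X(M) = (11 + M)*1 = 11 + M)
k = -259 (k = -151 - 108 = -259)
Z = 2130 (Z = (-96 - 259)*((11 + 1) - 18) = -355*(12 - 18) = -355*(-6) = 2130)
-Z = -1*2130 = -2130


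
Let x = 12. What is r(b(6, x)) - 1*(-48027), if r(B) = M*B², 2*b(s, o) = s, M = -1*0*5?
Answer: 48027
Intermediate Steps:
M = 0 (M = 0*5 = 0)
b(s, o) = s/2
r(B) = 0 (r(B) = 0*B² = 0)
r(b(6, x)) - 1*(-48027) = 0 - 1*(-48027) = 0 + 48027 = 48027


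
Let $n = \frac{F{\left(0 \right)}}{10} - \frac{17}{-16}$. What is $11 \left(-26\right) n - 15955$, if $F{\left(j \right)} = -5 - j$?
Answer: $- \frac{128927}{8} \approx -16116.0$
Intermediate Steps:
$n = \frac{9}{16}$ ($n = \frac{-5 - 0}{10} - \frac{17}{-16} = \left(-5 + 0\right) \frac{1}{10} - - \frac{17}{16} = \left(-5\right) \frac{1}{10} + \frac{17}{16} = - \frac{1}{2} + \frac{17}{16} = \frac{9}{16} \approx 0.5625$)
$11 \left(-26\right) n - 15955 = 11 \left(-26\right) \frac{9}{16} - 15955 = \left(-286\right) \frac{9}{16} - 15955 = - \frac{1287}{8} - 15955 = - \frac{128927}{8}$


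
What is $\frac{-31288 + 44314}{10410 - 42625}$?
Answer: $- \frac{13026}{32215} \approx -0.40435$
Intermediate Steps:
$\frac{-31288 + 44314}{10410 - 42625} = \frac{13026}{-32215} = 13026 \left(- \frac{1}{32215}\right) = - \frac{13026}{32215}$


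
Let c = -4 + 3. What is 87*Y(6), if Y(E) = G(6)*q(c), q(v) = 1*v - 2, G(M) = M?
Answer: -1566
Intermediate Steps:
c = -1
q(v) = -2 + v (q(v) = v - 2 = -2 + v)
Y(E) = -18 (Y(E) = 6*(-2 - 1) = 6*(-3) = -18)
87*Y(6) = 87*(-18) = -1566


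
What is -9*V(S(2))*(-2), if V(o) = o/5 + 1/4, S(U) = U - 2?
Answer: 9/2 ≈ 4.5000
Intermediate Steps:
S(U) = -2 + U
V(o) = ¼ + o/5 (V(o) = o*(⅕) + 1*(¼) = o/5 + ¼ = ¼ + o/5)
-9*V(S(2))*(-2) = -9*(¼ + (-2 + 2)/5)*(-2) = -9*(¼ + (⅕)*0)*(-2) = -9*(¼ + 0)*(-2) = -9*¼*(-2) = -9/4*(-2) = 9/2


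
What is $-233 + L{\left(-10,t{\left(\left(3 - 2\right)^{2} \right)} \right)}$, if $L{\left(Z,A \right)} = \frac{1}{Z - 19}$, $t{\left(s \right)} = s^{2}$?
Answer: $- \frac{6758}{29} \approx -233.03$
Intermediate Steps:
$L{\left(Z,A \right)} = \frac{1}{-19 + Z}$
$-233 + L{\left(-10,t{\left(\left(3 - 2\right)^{2} \right)} \right)} = -233 + \frac{1}{-19 - 10} = -233 + \frac{1}{-29} = -233 - \frac{1}{29} = - \frac{6758}{29}$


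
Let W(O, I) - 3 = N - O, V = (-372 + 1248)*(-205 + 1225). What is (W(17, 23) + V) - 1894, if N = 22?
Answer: 891634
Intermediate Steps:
V = 893520 (V = 876*1020 = 893520)
W(O, I) = 25 - O (W(O, I) = 3 + (22 - O) = 25 - O)
(W(17, 23) + V) - 1894 = ((25 - 1*17) + 893520) - 1894 = ((25 - 17) + 893520) - 1894 = (8 + 893520) - 1894 = 893528 - 1894 = 891634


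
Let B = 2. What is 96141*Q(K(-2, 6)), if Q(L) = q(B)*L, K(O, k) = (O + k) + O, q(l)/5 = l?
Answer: 1922820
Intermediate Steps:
q(l) = 5*l
K(O, k) = k + 2*O
Q(L) = 10*L (Q(L) = (5*2)*L = 10*L)
96141*Q(K(-2, 6)) = 96141*(10*(6 + 2*(-2))) = 96141*(10*(6 - 4)) = 96141*(10*2) = 96141*20 = 1922820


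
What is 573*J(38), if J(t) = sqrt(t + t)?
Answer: 1146*sqrt(19) ≈ 4995.3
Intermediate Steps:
J(t) = sqrt(2)*sqrt(t) (J(t) = sqrt(2*t) = sqrt(2)*sqrt(t))
573*J(38) = 573*(sqrt(2)*sqrt(38)) = 573*(2*sqrt(19)) = 1146*sqrt(19)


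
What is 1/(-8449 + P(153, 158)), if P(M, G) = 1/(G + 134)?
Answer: -292/2467107 ≈ -0.00011836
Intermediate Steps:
P(M, G) = 1/(134 + G)
1/(-8449 + P(153, 158)) = 1/(-8449 + 1/(134 + 158)) = 1/(-8449 + 1/292) = 1/(-2467107/292) = -292/2467107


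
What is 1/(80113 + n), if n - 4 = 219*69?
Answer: 1/95228 ≈ 1.0501e-5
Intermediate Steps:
n = 15115 (n = 4 + 219*69 = 4 + 15111 = 15115)
1/(80113 + n) = 1/(80113 + 15115) = 1/95228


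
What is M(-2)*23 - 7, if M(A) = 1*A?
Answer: -53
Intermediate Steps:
M(A) = A
M(-2)*23 - 7 = -2*23 - 7 = -46 - 7 = -53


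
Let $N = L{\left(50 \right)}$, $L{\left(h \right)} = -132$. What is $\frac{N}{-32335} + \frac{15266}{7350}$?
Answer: $\frac{49459631}{23766225} \approx 2.0811$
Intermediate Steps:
$N = -132$
$\frac{N}{-32335} + \frac{15266}{7350} = - \frac{132}{-32335} + \frac{15266}{7350} = \left(-132\right) \left(- \frac{1}{32335}\right) + 15266 \cdot \frac{1}{7350} = \frac{132}{32335} + \frac{7633}{3675} = \frac{49459631}{23766225}$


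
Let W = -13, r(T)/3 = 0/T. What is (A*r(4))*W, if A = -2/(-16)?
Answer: 0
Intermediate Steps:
r(T) = 0 (r(T) = 3*(0/T) = 3*0 = 0)
A = 1/8 (A = -2*(-1/16) = 1/8 ≈ 0.12500)
(A*r(4))*W = ((1/8)*0)*(-13) = 0*(-13) = 0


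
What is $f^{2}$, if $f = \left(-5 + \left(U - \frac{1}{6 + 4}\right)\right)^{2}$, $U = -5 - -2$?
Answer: $\frac{43046721}{10000} \approx 4304.7$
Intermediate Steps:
$U = -3$ ($U = -5 + 2 = -3$)
$f = \frac{6561}{100}$ ($f = \left(-5 - \left(3 + \frac{1}{6 + 4}\right)\right)^{2} = \left(-5 - \frac{31}{10}\right)^{2} = \left(- \frac{81}{10}\right)^{2} = \frac{6561}{100} \approx 65.61$)
$f^{2} = \left(\frac{6561}{100}\right)^{2} = \frac{43046721}{10000}$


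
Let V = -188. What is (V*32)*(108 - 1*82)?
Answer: -156416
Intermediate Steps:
(V*32)*(108 - 1*82) = (-188*32)*(108 - 1*82) = -6016*(108 - 82) = -6016*26 = -156416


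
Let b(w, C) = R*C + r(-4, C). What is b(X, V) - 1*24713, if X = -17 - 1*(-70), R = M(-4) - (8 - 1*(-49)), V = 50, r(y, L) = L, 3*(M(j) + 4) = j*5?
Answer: -84139/3 ≈ -28046.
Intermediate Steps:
M(j) = -4 + 5*j/3 (M(j) = -4 + (j*5)/3 = -4 + (5*j)/3 = -4 + 5*j/3)
R = -203/3 (R = (-4 + (5/3)*(-4)) - (8 - 1*(-49)) = (-4 - 20/3) - (8 + 49) = -32/3 - 1*57 = -32/3 - 57 = -203/3 ≈ -67.667)
X = 53 (X = -17 + 70 = 53)
b(w, C) = -200*C/3 (b(w, C) = -203*C/3 + C = -200*C/3)
b(X, V) - 1*24713 = -200/3*50 - 1*24713 = -10000/3 - 24713 = -84139/3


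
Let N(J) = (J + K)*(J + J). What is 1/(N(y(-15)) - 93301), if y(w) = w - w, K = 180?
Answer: -1/93301 ≈ -1.0718e-5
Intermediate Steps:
y(w) = 0
N(J) = 2*J*(180 + J) (N(J) = (J + 180)*(J + J) = (180 + J)*(2*J) = 2*J*(180 + J))
1/(N(y(-15)) - 93301) = 1/(2*0*(180 + 0) - 93301) = 1/(2*0*180 - 93301) = 1/(0 - 93301) = 1/(-93301) = -1/93301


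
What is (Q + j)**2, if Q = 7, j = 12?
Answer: 361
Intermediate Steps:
(Q + j)**2 = (7 + 12)**2 = 19**2 = 361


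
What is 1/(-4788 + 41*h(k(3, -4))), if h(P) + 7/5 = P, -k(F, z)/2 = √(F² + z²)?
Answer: -5/26277 ≈ -0.00019028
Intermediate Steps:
k(F, z) = -2*√(F² + z²)
h(P) = -7/5 + P
1/(-4788 + 41*h(k(3, -4))) = 1/(-4788 + 41*(-7/5 - 2*√(3² + (-4)²))) = 1/(-4788 + 41*(-7/5 - 2*√(9 + 16))) = 1/(-4788 + 41*(-7/5 - 2*√25)) = 1/(-4788 + 41*(-7/5 - 2*5)) = 1/(-4788 + 41*(-7/5 - 10)) = 1/(-4788 + 41*(-57/5)) = 1/(-4788 - 2337/5) = 1/(-26277/5) = -5/26277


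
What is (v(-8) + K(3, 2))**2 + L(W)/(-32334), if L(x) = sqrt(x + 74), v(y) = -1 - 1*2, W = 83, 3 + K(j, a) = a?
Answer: 16 - sqrt(157)/32334 ≈ 16.000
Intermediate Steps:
K(j, a) = -3 + a
v(y) = -3 (v(y) = -1 - 2 = -3)
L(x) = sqrt(74 + x)
(v(-8) + K(3, 2))**2 + L(W)/(-32334) = (-3 + (-3 + 2))**2 + sqrt(74 + 83)/(-32334) = (-3 - 1)**2 + sqrt(157)*(-1/32334) = (-4)**2 - sqrt(157)/32334 = 16 - sqrt(157)/32334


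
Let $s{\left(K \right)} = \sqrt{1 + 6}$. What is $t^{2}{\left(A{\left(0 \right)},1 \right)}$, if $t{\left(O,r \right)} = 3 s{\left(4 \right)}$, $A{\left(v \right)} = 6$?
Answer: $63$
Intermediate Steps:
$s{\left(K \right)} = \sqrt{7}$
$t{\left(O,r \right)} = 3 \sqrt{7}$
$t^{2}{\left(A{\left(0 \right)},1 \right)} = \left(3 \sqrt{7}\right)^{2} = 63$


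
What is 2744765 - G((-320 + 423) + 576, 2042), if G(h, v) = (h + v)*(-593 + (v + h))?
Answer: -3045523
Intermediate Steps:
G(h, v) = (h + v)*(-593 + h + v) (G(h, v) = (h + v)*(-593 + (h + v)) = (h + v)*(-593 + h + v))
2744765 - G((-320 + 423) + 576, 2042) = 2744765 - (((-320 + 423) + 576)² + 2042² - 593*((-320 + 423) + 576) - 593*2042 + 2*((-320 + 423) + 576)*2042) = 2744765 - ((103 + 576)² + 4169764 - 593*(103 + 576) - 1210906 + 2*(103 + 576)*2042) = 2744765 - (679² + 4169764 - 593*679 - 1210906 + 2*679*2042) = 2744765 - (461041 + 4169764 - 402647 - 1210906 + 2773036) = 2744765 - 1*5790288 = 2744765 - 5790288 = -3045523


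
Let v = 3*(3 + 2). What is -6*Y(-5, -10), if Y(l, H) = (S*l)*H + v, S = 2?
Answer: -690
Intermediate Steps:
v = 15 (v = 3*5 = 15)
Y(l, H) = 15 + 2*H*l (Y(l, H) = (2*l)*H + 15 = 2*H*l + 15 = 15 + 2*H*l)
-6*Y(-5, -10) = -6*(15 + 2*(-10)*(-5)) = -6*(15 + 100) = -6*115 = -690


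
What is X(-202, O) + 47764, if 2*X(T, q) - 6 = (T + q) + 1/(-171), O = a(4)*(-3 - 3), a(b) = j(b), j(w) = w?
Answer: 16297667/342 ≈ 47654.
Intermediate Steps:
a(b) = b
O = -24 (O = 4*(-3 - 3) = 4*(-6) = -24)
X(T, q) = 1025/342 + T/2 + q/2 (X(T, q) = 3 + ((T + q) + 1/(-171))/2 = 3 + ((T + q) - 1/171)/2 = 3 + (-1/171 + T + q)/2 = 3 + (-1/342 + T/2 + q/2) = 1025/342 + T/2 + q/2)
X(-202, O) + 47764 = (1025/342 + (1/2)*(-202) + (1/2)*(-24)) + 47764 = (1025/342 - 101 - 12) + 47764 = -37621/342 + 47764 = 16297667/342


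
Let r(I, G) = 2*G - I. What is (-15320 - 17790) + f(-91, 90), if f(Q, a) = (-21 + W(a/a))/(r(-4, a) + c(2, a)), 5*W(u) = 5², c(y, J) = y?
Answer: -3079238/93 ≈ -33110.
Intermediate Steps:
r(I, G) = -I + 2*G
W(u) = 5 (W(u) = (⅕)*5² = (⅕)*25 = 5)
f(Q, a) = -16/(6 + 2*a) (f(Q, a) = (-21 + 5)/((-1*(-4) + 2*a) + 2) = -16/((4 + 2*a) + 2) = -16/(6 + 2*a))
(-15320 - 17790) + f(-91, 90) = (-15320 - 17790) - 8/(3 + 90) = -33110 - 8/93 = -3079238/93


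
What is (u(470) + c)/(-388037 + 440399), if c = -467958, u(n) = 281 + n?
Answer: -467207/52362 ≈ -8.9226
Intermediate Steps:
(u(470) + c)/(-388037 + 440399) = ((281 + 470) - 467958)/(-388037 + 440399) = (751 - 467958)/52362 = -467207*1/52362 = -467207/52362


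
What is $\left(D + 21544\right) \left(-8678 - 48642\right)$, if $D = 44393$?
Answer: $-3779508840$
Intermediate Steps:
$\left(D + 21544\right) \left(-8678 - 48642\right) = \left(44393 + 21544\right) \left(-8678 - 48642\right) = 65937 \left(-57320\right) = -3779508840$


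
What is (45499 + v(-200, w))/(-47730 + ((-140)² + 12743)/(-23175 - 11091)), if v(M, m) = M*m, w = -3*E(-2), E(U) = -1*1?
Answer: -512836378/545182841 ≈ -0.94067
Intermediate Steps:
E(U) = -1
w = 3 (w = -3*(-1) = 3)
(45499 + v(-200, w))/(-47730 + ((-140)² + 12743)/(-23175 - 11091)) = (45499 - 200*3)/(-47730 + ((-140)² + 12743)/(-23175 - 11091)) = (45499 - 600)/(-47730 + (19600 + 12743)/(-34266)) = 44899/(-47730 + 32343*(-1/34266)) = 44899/(-47730 - 10781/11422) = 44899/(-545182841/11422) = 44899*(-11422/545182841) = -512836378/545182841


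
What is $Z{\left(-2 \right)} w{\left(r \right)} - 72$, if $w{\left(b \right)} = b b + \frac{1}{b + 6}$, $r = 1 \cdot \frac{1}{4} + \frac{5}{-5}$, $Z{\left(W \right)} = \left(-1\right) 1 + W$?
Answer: $- \frac{8317}{112} \approx -74.259$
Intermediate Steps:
$Z{\left(W \right)} = -1 + W$
$r = - \frac{3}{4}$ ($r = 1 \cdot \frac{1}{4} + 5 \left(- \frac{1}{5}\right) = \frac{1}{4} - 1 = - \frac{3}{4} \approx -0.75$)
$w{\left(b \right)} = b^{2} + \frac{1}{6 + b}$
$Z{\left(-2 \right)} w{\left(r \right)} - 72 = \left(-1 - 2\right) \frac{1 + \left(- \frac{3}{4}\right)^{3} + 6 \left(- \frac{3}{4}\right)^{2}}{6 - \frac{3}{4}} - 72 = - 3 \frac{1 - \frac{27}{64} + 6 \cdot \frac{9}{16}}{\frac{21}{4}} - 72 = - 3 \frac{4 \left(1 - \frac{27}{64} + \frac{27}{8}\right)}{21} - 72 = - 3 \cdot \frac{4}{21} \cdot \frac{253}{64} - 72 = \left(-3\right) \frac{253}{336} - 72 = - \frac{253}{112} - 72 = - \frac{8317}{112}$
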